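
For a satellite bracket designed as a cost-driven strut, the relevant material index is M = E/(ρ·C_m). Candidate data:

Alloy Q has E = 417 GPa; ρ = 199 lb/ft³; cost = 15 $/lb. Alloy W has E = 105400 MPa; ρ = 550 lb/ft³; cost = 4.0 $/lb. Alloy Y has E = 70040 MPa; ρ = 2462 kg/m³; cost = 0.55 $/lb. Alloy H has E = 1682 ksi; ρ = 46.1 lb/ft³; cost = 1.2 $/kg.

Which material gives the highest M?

alloy Y

After converting to SI:
  alloy Q: E = 417.0 GPa, ρ = 3188 kg/m³, cost = 33.07 $/kg
  alloy W: E = 105.4 GPa, ρ = 8810 kg/m³, cost = 8.818 $/kg
  alloy Y: E = 70.04 GPa, ρ = 2462 kg/m³, cost = 1.213 $/kg
  alloy H: E = 11.60 GPa, ρ = 738.5 kg/m³, cost = 1.200 $/kg
  alloy Y: M = 23.5 MN·m per $
  alloy H: M = 13.1 MN·m per $
  alloy Q: M = 3.96 MN·m per $
  alloy W: M = 1.36 MN·m per $
Alloy Y ranks first.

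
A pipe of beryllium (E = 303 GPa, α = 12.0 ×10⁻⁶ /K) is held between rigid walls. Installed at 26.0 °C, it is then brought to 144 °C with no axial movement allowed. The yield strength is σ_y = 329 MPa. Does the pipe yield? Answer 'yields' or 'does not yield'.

yields

ΔT = 118.0 K. Constrained thermal stress σ = E·α·ΔT = 303.0×10³ MPa × 12.0×10⁻⁶ × 118.0 = 429 MPa (compressive).
Compare to σ_y = 329 MPa: σ ≥ σ_y, so it yields.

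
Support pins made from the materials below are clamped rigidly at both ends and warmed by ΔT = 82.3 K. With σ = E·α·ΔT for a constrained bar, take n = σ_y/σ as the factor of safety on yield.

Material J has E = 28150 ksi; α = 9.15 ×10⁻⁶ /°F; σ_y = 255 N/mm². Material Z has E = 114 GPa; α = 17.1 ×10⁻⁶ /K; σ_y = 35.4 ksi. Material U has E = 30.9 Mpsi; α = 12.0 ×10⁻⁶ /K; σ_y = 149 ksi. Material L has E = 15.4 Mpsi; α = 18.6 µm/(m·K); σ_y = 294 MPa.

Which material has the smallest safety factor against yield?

With everything in SI (GPa, ×10⁻⁶/K, MPa):
  material J: E = 194.1, α = 16.5, σ_y = 255.0 → σ = 263 MPa, n = 0.969
  material Z: E = 114.0, α = 17.1, σ_y = 244.1 → σ = 160 MPa, n = 1.52
  material U: E = 213.0, α = 12.0, σ_y = 1027 → σ = 210 MPa, n = 4.88
  material L: E = 106.2, α = 18.6, σ_y = 294.0 → σ = 163 MPa, n = 1.81
Smallest n: material J with n = 0.969.

material J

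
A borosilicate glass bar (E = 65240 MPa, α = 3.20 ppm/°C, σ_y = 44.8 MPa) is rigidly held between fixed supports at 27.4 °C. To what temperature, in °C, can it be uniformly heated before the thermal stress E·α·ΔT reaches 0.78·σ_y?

E = 65240 MPa = 65.24 GPa.
E·α·ΔT = 34.94 MPa ⇒ ΔT = 34.94 / (65.24×10³ × 3.20×10⁻⁶) = 167.4 K.
T = 27.4 + 167.4 = 194.8 °C.

195 °C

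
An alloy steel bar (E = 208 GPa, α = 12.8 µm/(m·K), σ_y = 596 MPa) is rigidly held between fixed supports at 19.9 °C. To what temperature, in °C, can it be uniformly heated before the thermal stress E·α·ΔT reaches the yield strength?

244 °C

E·α·ΔT = 596.0 MPa ⇒ ΔT = 596.0 / (208.0×10³ × 12.8×10⁻⁶) = 223.9 K.
T = 19.9 + 223.9 = 243.8 °C.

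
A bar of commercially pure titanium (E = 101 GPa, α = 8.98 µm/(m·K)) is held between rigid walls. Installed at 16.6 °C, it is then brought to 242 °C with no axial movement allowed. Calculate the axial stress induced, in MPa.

ΔT = 225.4 K. Constrained thermal stress σ = E·α·ΔT = 101.0×10³ MPa × 8.98×10⁻⁶ × 225.4 = 204 MPa (compressive).

204 MPa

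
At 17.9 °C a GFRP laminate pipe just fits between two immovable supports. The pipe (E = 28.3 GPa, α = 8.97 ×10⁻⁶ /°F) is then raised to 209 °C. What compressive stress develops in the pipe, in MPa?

α = 8.97×10⁻⁶/°F × 9/5 = 16.1×10⁻⁶/K.
ΔT = 191.1 K. Constrained thermal stress σ = E·α·ΔT = 28.30×10³ MPa × 16.1×10⁻⁶ × 191.1 = 87.3 MPa (compressive).

87.3 MPa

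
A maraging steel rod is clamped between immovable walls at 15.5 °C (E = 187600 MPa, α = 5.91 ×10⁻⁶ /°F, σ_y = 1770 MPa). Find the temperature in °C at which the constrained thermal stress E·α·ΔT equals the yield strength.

E = 187600 MPa = 187.6 GPa.
α = 5.91×10⁻⁶/°F × 9/5 = 10.6×10⁻⁶/K.
E·α·ΔT = 1770 MPa ⇒ ΔT = 1770 / (187.6×10³ × 10.6×10⁻⁶) = 886.9 K.
T = 15.5 + 886.9 = 902.4 °C.

902 °C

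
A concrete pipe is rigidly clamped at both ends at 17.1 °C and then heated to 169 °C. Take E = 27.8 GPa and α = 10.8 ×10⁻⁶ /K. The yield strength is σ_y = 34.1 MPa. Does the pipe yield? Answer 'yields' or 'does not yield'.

yields

ΔT = 151.9 K. Constrained thermal stress σ = E·α·ΔT = 27.80×10³ MPa × 10.8×10⁻⁶ × 151.9 = 45.6 MPa (compressive).
Compare to σ_y = 34.1 MPa: σ ≥ σ_y, so it yields.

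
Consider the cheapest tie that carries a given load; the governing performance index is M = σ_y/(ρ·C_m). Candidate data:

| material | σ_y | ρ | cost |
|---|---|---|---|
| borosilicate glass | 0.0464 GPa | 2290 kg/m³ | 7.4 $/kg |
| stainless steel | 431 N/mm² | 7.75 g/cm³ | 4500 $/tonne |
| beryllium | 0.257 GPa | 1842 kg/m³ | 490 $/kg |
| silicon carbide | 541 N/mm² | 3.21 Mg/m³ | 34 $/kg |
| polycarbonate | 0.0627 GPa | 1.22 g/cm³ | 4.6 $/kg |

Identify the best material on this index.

In SI units:
  borosilicate glass: σ_y = 46.40 MPa, ρ = 2290 kg/m³, cost = 7.400 $/kg
  stainless steel: σ_y = 431.0 MPa, ρ = 7750 kg/m³, cost = 4.500 $/kg
  beryllium: σ_y = 257.0 MPa, ρ = 1842 kg/m³, cost = 490.0 $/kg
  silicon carbide: σ_y = 541.0 MPa, ρ = 3210 kg/m³, cost = 34.00 $/kg
  polycarbonate: σ_y = 62.70 MPa, ρ = 1220 kg/m³, cost = 4.600 $/kg
  stainless steel: M = 12.4 kN·m per $
  polycarbonate: M = 11.2 kN·m per $
  silicon carbide: M = 4.96 kN·m per $
  borosilicate glass: M = 2.74 kN·m per $
  beryllium: M = 0.285 kN·m per $
Stainless steel has the largest M.

stainless steel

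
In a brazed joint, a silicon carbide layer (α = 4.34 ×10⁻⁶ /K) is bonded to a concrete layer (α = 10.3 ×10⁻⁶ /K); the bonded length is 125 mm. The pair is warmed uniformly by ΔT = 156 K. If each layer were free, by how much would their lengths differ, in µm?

116 µm

Δα = |4.34 − 10.3|×10⁻⁶/K = 5.96×10⁻⁶/K.
ΔL_mismatch = Δα·L·ΔT = 5.96×10⁻⁶ × 125.0 mm × 156.0 K = 116 µm.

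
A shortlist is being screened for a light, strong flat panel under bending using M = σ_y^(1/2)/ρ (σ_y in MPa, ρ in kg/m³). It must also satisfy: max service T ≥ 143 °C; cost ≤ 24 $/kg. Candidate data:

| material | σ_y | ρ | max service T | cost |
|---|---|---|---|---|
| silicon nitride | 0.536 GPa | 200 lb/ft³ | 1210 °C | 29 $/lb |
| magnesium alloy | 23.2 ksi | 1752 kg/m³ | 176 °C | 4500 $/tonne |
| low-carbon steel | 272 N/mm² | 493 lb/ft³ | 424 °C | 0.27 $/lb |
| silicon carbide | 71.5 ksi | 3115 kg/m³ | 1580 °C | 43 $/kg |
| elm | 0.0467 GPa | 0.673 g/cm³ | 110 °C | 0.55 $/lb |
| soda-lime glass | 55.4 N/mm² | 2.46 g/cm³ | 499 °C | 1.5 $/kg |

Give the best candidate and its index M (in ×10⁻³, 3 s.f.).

Screen on constraints: max service T ≥ 143 °C; cost ≤ 24 $/kg. Survivors: magnesium alloy, low-carbon steel, soda-lime glass.
In SI units:
  magnesium alloy: σ_y = 160.0 MPa, ρ = 1752 kg/m³
  low-carbon steel: σ_y = 272.0 MPa, ρ = 7897 kg/m³
  soda-lime glass: σ_y = 55.40 MPa, ρ = 2460 kg/m³
  magnesium alloy: M = 7.22×10⁻³
  soda-lime glass: M = 3.03×10⁻³
  low-carbon steel: M = 2.09×10⁻³
Magnesium alloy ranks first.

magnesium alloy, M = 7.22×10⁻³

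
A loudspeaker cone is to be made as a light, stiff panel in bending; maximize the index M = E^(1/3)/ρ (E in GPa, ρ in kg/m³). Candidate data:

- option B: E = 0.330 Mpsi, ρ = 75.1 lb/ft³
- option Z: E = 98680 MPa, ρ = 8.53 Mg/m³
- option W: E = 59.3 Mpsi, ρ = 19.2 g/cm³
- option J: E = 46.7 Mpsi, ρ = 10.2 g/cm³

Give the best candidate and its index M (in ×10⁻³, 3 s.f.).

In SI units:
  option B: E = 2.275 GPa, ρ = 1203 kg/m³
  option Z: E = 98.68 GPa, ρ = 8530 kg/m³
  option W: E = 408.9 GPa, ρ = 19200 kg/m³
  option J: E = 322.0 GPa, ρ = 10200 kg/m³
  option B: M = 1.09×10⁻³
  option J: M = 0.672×10⁻³
  option Z: M = 0.542×10⁻³
  option W: M = 0.387×10⁻³
The maximum is for option B.

option B, M = 1.09×10⁻³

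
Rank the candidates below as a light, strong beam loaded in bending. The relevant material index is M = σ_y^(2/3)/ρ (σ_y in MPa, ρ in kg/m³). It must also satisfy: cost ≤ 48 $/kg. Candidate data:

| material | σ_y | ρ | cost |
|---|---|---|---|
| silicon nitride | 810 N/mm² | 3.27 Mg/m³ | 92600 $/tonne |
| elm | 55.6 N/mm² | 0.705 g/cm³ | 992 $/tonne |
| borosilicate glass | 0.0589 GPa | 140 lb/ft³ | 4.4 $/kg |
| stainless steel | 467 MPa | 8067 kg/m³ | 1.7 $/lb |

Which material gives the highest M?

elm

Screen on constraints: cost ≤ 48 $/kg. Survivors: elm, borosilicate glass, stainless steel.
In SI units:
  elm: σ_y = 55.60 MPa, ρ = 705.0 kg/m³
  borosilicate glass: σ_y = 58.90 MPa, ρ = 2243 kg/m³
  stainless steel: σ_y = 467.0 MPa, ρ = 8067 kg/m³
  elm: M = 20.7×10⁻³
  stainless steel: M = 7.46×10⁻³
  borosilicate glass: M = 6.75×10⁻³
Elm has the largest M.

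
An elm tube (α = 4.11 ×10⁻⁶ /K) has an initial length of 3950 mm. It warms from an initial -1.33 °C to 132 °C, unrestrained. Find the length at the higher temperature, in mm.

3952.2 mm

ΔT = 132 − (-1.33) = 133.3 K.
ΔL = α·L₀·ΔT = 4.11×10⁻⁶ × 3950 mm × 133.3 K = 2.16 mm.
L = L₀ + ΔL = 3950 + 2.16 = 3952.2 mm.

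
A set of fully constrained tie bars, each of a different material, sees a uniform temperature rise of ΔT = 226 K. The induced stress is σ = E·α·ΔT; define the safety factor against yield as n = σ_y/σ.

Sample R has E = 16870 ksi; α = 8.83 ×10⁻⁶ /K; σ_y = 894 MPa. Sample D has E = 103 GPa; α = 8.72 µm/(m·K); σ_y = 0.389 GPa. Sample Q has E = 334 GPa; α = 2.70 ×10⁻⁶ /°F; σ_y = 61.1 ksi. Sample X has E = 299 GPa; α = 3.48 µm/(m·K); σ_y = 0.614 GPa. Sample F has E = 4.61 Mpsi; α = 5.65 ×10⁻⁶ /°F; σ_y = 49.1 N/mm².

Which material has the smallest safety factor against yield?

sample F

In consistent units (E in GPa, α in ×10⁻⁶/K, σ_y in MPa):
  sample R: E = 116.3, α = 8.83, σ_y = 894.0 → σ = 232 MPa, n = 3.85
  sample D: E = 103.0, α = 8.72, σ_y = 389.0 → σ = 203 MPa, n = 1.92
  sample Q: E = 334.0, α = 4.86, σ_y = 421.3 → σ = 367 MPa, n = 1.15
  sample X: E = 299.0, α = 3.48, σ_y = 614.0 → σ = 235 MPa, n = 2.61
  sample F: E = 31.78, α = 10.2, σ_y = 49.10 → σ = 73.1 MPa, n = 0.672
Sample F has the lowest safety factor, n = 0.672.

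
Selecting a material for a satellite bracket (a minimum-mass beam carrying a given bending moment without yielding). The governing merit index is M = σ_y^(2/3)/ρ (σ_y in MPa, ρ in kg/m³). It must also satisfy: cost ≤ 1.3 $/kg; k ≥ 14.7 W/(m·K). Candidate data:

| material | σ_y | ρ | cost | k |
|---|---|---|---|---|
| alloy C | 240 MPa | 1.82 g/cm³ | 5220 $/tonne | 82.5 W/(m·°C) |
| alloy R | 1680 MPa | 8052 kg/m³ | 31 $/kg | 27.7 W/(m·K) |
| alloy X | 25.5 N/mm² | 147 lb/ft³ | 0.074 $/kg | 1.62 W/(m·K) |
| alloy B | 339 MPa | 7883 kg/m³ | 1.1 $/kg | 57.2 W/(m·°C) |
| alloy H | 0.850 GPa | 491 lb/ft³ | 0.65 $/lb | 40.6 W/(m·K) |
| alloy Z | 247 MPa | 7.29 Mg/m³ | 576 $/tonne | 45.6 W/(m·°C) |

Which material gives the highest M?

alloy B

Screen on constraints: cost ≤ 1.3 $/kg; k ≥ 14.7 W/(m·K). Survivors: alloy B, alloy Z.
In SI units:
  alloy B: σ_y = 339.0 MPa, ρ = 7883 kg/m³
  alloy Z: σ_y = 247.0 MPa, ρ = 7290 kg/m³
  alloy B: M = 6.17×10⁻³
  alloy Z: M = 5.40×10⁻³
Highest index: alloy B.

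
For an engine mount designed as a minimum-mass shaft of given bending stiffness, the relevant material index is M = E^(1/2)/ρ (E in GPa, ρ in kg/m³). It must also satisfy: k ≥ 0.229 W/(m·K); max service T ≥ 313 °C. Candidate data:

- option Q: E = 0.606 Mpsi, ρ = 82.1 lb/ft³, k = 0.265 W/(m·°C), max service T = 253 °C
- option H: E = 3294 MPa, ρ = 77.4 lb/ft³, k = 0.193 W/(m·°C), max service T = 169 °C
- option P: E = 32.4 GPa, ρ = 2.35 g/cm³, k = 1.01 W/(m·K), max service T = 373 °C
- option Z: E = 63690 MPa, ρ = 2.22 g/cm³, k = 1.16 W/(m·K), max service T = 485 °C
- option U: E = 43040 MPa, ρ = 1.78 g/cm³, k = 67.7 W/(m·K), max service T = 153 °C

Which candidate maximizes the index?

Screen on constraints: k ≥ 0.229 W/(m·K); max service T ≥ 313 °C. Survivors: option P, option Z.
Putting every candidate on a common basis:
  option P: E = 32.40 GPa, ρ = 2350 kg/m³
  option Z: E = 63.69 GPa, ρ = 2220 kg/m³
  option Z: M = 3.59×10⁻³
  option P: M = 2.42×10⁻³
Highest index: option Z.

option Z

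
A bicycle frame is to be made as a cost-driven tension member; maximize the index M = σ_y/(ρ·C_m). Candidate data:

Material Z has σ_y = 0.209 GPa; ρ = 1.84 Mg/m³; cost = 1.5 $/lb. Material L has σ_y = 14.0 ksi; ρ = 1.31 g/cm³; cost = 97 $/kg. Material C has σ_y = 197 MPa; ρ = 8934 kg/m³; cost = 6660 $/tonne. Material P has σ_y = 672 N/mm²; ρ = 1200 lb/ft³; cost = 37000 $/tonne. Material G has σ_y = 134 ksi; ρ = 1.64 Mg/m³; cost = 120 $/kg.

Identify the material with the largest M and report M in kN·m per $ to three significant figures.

material Z, M = 34.3 kN·m per $

In SI units:
  material Z: σ_y = 209.0 MPa, ρ = 1840 kg/m³, cost = 3.307 $/kg
  material L: σ_y = 96.53 MPa, ρ = 1310 kg/m³, cost = 97.00 $/kg
  material C: σ_y = 197.0 MPa, ρ = 8934 kg/m³, cost = 6.660 $/kg
  material P: σ_y = 672.0 MPa, ρ = 19220 kg/m³, cost = 37.00 $/kg
  material G: σ_y = 923.9 MPa, ρ = 1640 kg/m³, cost = 120.0 $/kg
  material Z: M = 34.3 kN·m per $
  material G: M = 4.69 kN·m per $
  material C: M = 3.31 kN·m per $
  material P: M = 0.945 kN·m per $
  material L: M = 0.760 kN·m per $
The maximum is for material Z.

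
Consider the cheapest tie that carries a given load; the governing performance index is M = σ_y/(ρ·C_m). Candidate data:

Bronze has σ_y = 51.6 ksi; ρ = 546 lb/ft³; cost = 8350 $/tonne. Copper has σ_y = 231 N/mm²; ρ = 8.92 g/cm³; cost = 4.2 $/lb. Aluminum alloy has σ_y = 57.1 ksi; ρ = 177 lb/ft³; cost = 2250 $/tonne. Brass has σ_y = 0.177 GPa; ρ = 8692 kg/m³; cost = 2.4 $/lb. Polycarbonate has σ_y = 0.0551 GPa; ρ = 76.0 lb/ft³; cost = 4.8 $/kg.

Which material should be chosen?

aluminum alloy

Convert each candidate to consistent units, then evaluate M:
  bronze: σ_y = 355.8 MPa, ρ = 8746 kg/m³, cost = 8.350 $/kg
  copper: σ_y = 231.0 MPa, ρ = 8920 kg/m³, cost = 9.259 $/kg
  aluminum alloy: σ_y = 393.7 MPa, ρ = 2835 kg/m³, cost = 2.250 $/kg
  brass: σ_y = 177.0 MPa, ρ = 8692 kg/m³, cost = 5.291 $/kg
  polycarbonate: σ_y = 55.10 MPa, ρ = 1217 kg/m³, cost = 4.800 $/kg
  aluminum alloy: M = 61.7 kN·m per $
  polycarbonate: M = 9.43 kN·m per $
  bronze: M = 4.87 kN·m per $
  brass: M = 3.85 kN·m per $
  copper: M = 2.80 kN·m per $
Aluminum alloy has the largest M.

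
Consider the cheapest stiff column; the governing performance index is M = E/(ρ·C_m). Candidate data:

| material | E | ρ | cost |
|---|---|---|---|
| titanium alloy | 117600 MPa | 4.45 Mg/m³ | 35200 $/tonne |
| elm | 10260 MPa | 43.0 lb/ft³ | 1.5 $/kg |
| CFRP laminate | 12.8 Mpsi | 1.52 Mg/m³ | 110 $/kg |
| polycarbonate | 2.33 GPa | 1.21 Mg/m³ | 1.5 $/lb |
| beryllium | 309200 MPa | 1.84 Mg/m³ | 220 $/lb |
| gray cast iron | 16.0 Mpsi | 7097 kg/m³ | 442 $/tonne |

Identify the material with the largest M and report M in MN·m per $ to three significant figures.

gray cast iron, M = 35.2 MN·m per $

Normalizing units and computing the index:
  titanium alloy: E = 117.6 GPa, ρ = 4450 kg/m³, cost = 35.20 $/kg
  elm: E = 10.26 GPa, ρ = 688.8 kg/m³, cost = 1.500 $/kg
  CFRP laminate: E = 88.25 GPa, ρ = 1520 kg/m³, cost = 110.0 $/kg
  polycarbonate: E = 2.330 GPa, ρ = 1210 kg/m³, cost = 3.307 $/kg
  beryllium: E = 309.2 GPa, ρ = 1840 kg/m³, cost = 485.0 $/kg
  gray cast iron: E = 110.3 GPa, ρ = 7097 kg/m³, cost = 0.4420 $/kg
  gray cast iron: M = 35.2 MN·m per $
  elm: M = 9.93 MN·m per $
  titanium alloy: M = 0.751 MN·m per $
  polycarbonate: M = 0.582 MN·m per $
  CFRP laminate: M = 0.528 MN·m per $
  beryllium: M = 0.346 MN·m per $
Gray cast iron ranks first.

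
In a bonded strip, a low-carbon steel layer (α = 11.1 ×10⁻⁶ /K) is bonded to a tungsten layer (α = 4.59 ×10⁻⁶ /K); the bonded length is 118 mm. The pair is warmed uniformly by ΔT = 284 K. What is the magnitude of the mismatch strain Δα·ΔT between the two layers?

1.85×10⁻³

Δα = |11.1 − 4.59|×10⁻⁶/K = 6.51×10⁻⁶/K.
Mismatch strain = Δα·ΔT = 6.51×10⁻⁶ × 284.0 = 1.85×10⁻³.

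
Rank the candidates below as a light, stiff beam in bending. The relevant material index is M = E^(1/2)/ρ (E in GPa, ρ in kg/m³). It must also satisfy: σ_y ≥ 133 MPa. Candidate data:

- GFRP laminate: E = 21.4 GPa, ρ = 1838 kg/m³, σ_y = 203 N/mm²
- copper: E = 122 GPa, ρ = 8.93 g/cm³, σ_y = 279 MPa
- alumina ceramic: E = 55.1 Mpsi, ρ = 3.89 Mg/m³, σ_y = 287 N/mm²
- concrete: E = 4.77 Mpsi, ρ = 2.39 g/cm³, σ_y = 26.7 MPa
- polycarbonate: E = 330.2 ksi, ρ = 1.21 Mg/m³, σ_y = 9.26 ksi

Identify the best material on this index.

alumina ceramic

Screen on constraints: σ_y ≥ 133 MPa. Survivors: GFRP laminate, copper, alumina ceramic.
Normalizing units and computing the index:
  GFRP laminate: E = 21.40 GPa, ρ = 1838 kg/m³
  copper: E = 122.0 GPa, ρ = 8930 kg/m³
  alumina ceramic: E = 379.9 GPa, ρ = 3890 kg/m³
  alumina ceramic: M = 5.01×10⁻³
  GFRP laminate: M = 2.52×10⁻³
  copper: M = 1.24×10⁻³
The maximum is for alumina ceramic.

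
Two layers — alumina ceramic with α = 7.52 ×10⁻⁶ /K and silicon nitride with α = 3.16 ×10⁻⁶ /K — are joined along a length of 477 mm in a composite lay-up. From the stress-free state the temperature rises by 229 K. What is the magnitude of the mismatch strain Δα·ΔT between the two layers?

9.98×10⁻⁴

Δα = |7.52 − 3.16|×10⁻⁶/K = 4.36×10⁻⁶/K.
Mismatch strain = Δα·ΔT = 4.36×10⁻⁶ × 229.0 = 9.98×10⁻⁴.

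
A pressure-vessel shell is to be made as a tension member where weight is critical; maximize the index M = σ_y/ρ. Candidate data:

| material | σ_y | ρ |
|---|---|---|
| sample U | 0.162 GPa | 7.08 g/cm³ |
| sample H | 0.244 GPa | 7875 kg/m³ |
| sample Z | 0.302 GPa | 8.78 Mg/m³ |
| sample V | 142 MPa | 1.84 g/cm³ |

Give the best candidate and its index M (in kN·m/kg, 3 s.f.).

Putting every candidate on a common basis:
  sample U: σ_y = 162.0 MPa, ρ = 7080 kg/m³
  sample H: σ_y = 244.0 MPa, ρ = 7875 kg/m³
  sample Z: σ_y = 302.0 MPa, ρ = 8780 kg/m³
  sample V: σ_y = 142.0 MPa, ρ = 1840 kg/m³
  sample V: M = 77.2 kN·m/kg
  sample Z: M = 34.4 kN·m/kg
  sample H: M = 31.0 kN·m/kg
  sample U: M = 22.9 kN·m/kg
The maximum is for sample V.

sample V, M = 77.2 kN·m/kg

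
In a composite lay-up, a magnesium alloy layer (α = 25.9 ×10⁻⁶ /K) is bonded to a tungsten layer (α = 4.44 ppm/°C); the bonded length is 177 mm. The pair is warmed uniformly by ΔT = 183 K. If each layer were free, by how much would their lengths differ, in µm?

Δα = |25.9 − 4.44|×10⁻⁶/K = 21.5×10⁻⁶/K.
ΔL_mismatch = Δα·L·ΔT = 21.5×10⁻⁶ × 177.0 mm × 183.0 K = 695 µm.

695 µm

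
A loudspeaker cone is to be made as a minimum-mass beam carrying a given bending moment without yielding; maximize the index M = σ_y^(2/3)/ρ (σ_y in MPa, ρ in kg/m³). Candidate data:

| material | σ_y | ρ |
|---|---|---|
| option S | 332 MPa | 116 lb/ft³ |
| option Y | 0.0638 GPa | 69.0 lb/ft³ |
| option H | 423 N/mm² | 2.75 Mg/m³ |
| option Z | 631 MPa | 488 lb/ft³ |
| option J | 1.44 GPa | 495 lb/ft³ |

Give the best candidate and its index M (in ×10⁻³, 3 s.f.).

option S, M = 25.8×10⁻³

Putting every candidate on a common basis:
  option S: σ_y = 332.0 MPa, ρ = 1858 kg/m³
  option Y: σ_y = 63.80 MPa, ρ = 1105 kg/m³
  option H: σ_y = 423.0 MPa, ρ = 2750 kg/m³
  option Z: σ_y = 631.0 MPa, ρ = 7817 kg/m³
  option J: σ_y = 1440 MPa, ρ = 7929 kg/m³
  option S: M = 25.8×10⁻³
  option H: M = 20.5×10⁻³
  option J: M = 16.1×10⁻³
  option Y: M = 14.4×10⁻³
  option Z: M = 9.41×10⁻³
Option S ranks first.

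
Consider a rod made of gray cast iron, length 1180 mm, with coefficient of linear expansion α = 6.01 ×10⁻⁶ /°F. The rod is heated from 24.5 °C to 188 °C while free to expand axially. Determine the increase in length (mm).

2.09 mm

Convert α: 6.01×10⁻⁶/°F × (9/5) = 10.8×10⁻⁶/K.
ΔT = 188 − 24.5 = 163.5 K.
ΔL = α·L₀·ΔT = 10.8×10⁻⁶ × 1180 mm × 163.5 K = 2.09 mm.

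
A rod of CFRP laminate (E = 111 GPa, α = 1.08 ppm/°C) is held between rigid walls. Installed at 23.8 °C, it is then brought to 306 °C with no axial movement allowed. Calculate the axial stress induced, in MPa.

ΔT = 282.2 K. Constrained thermal stress σ = E·α·ΔT = 111.0×10³ MPa × 1.08×10⁻⁶ × 282.2 = 33.8 MPa (compressive).

33.8 MPa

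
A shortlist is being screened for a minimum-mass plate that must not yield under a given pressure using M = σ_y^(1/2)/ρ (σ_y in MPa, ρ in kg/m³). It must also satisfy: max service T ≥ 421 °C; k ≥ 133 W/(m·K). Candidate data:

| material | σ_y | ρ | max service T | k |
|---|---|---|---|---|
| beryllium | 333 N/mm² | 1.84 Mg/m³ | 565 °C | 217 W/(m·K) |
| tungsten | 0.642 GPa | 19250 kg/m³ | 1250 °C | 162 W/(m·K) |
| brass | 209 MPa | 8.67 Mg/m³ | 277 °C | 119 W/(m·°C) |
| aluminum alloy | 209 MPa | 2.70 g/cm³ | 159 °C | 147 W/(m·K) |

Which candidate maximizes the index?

beryllium

Screen on constraints: max service T ≥ 421 °C; k ≥ 133 W/(m·K). Survivors: beryllium, tungsten.
Normalizing units and computing the index:
  beryllium: σ_y = 333.0 MPa, ρ = 1840 kg/m³
  tungsten: σ_y = 642.0 MPa, ρ = 19250 kg/m³
  beryllium: M = 9.92×10⁻³
  tungsten: M = 1.32×10⁻³
Beryllium ranks first.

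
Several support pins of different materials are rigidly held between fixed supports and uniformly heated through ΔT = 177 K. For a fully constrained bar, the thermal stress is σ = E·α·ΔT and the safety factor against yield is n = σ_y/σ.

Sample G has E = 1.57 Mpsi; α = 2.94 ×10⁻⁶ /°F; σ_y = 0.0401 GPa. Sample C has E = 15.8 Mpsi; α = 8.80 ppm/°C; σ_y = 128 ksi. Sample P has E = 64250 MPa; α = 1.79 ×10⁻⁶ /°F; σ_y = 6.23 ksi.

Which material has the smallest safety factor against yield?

sample P

With everything in SI (GPa, ×10⁻⁶/K, MPa):
  sample G: E = 10.82, α = 5.29, σ_y = 40.10 → σ = 10.1 MPa, n = 3.95
  sample C: E = 108.9, α = 8.80, σ_y = 882.5 → σ = 170 MPa, n = 5.20
  sample P: E = 64.25, α = 3.22, σ_y = 42.95 → σ = 36.6 MPa, n = 1.17
The minimum is sample P at n = 1.17.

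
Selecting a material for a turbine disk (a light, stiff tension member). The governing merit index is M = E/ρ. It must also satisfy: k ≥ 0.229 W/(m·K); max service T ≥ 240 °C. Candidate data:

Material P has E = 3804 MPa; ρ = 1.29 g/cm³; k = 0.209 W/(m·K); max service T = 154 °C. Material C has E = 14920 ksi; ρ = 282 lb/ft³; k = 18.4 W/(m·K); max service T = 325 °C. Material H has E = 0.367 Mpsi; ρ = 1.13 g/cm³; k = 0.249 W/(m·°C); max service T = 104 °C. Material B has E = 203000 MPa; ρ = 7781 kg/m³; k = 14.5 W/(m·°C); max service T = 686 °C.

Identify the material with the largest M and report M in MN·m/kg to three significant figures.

material B, M = 26.1 MN·m/kg

Screen on constraints: k ≥ 0.229 W/(m·K); max service T ≥ 240 °C. Survivors: material C, material B.
Normalizing units and computing the index:
  material C: E = 102.9 GPa, ρ = 4517 kg/m³
  material B: E = 203.0 GPa, ρ = 7781 kg/m³
  material B: M = 26.1 MN·m/kg
  material C: M = 22.8 MN·m/kg
The maximum is for material B.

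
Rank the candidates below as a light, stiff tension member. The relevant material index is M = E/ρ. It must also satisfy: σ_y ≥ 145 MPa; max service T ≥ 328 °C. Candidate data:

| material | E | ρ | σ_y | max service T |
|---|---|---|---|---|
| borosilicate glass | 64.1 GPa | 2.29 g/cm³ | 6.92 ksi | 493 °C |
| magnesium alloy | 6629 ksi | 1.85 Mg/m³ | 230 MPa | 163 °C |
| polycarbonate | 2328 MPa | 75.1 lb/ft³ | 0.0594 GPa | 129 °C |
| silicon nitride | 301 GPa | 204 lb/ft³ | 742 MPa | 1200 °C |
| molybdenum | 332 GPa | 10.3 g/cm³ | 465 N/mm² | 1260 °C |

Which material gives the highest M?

Screen on constraints: σ_y ≥ 145 MPa; max service T ≥ 328 °C. Survivors: silicon nitride, molybdenum.
Convert each candidate to consistent units, then evaluate M:
  silicon nitride: E = 301.0 GPa, ρ = 3268 kg/m³
  molybdenum: E = 332.0 GPa, ρ = 10300 kg/m³
  silicon nitride: M = 92.1 MN·m/kg
  molybdenum: M = 32.2 MN·m/kg
The maximum is for silicon nitride.

silicon nitride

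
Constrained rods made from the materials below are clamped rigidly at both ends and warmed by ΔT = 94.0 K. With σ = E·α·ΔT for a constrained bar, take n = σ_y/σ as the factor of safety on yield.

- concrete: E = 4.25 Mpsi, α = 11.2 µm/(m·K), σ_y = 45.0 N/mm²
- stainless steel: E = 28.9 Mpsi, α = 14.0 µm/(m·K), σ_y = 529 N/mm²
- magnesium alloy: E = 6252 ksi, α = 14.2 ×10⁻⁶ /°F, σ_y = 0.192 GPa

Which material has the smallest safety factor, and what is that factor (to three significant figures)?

In consistent units (E in GPa, α in ×10⁻⁶/K, σ_y in MPa):
  concrete: E = 29.30, α = 11.2, σ_y = 45.00 → σ = 30.8 MPa, n = 1.46
  stainless steel: E = 199.3, α = 14.0, σ_y = 529.0 → σ = 262 MPa, n = 2.02
  magnesium alloy: E = 43.11, α = 25.6, σ_y = 192.0 → σ = 104 MPa, n = 1.85
Smallest n: concrete with n = 1.46.

concrete, n = 1.46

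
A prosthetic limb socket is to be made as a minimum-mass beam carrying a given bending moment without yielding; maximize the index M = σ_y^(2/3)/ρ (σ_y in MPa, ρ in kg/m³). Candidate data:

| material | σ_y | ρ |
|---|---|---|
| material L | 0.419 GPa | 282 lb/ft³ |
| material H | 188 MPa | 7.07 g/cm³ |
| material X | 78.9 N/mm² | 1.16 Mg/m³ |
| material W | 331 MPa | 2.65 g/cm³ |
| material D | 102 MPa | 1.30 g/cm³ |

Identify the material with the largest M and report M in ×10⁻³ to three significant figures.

material W, M = 18.1×10⁻³

In SI units:
  material L: σ_y = 419.0 MPa, ρ = 4517 kg/m³
  material H: σ_y = 188.0 MPa, ρ = 7070 kg/m³
  material X: σ_y = 78.90 MPa, ρ = 1160 kg/m³
  material W: σ_y = 331.0 MPa, ρ = 2650 kg/m³
  material D: σ_y = 102.0 MPa, ρ = 1300 kg/m³
  material W: M = 18.1×10⁻³
  material D: M = 16.8×10⁻³
  material X: M = 15.9×10⁻³
  material L: M = 12.4×10⁻³
  material H: M = 4.64×10⁻³
Material W has the largest M.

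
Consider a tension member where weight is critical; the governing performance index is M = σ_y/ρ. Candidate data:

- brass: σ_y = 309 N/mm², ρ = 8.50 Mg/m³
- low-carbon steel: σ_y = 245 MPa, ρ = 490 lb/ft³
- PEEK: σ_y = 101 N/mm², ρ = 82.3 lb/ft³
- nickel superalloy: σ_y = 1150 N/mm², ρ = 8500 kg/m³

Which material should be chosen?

Normalizing units and computing the index:
  brass: σ_y = 309.0 MPa, ρ = 8500 kg/m³
  low-carbon steel: σ_y = 245.0 MPa, ρ = 7849 kg/m³
  PEEK: σ_y = 101.0 MPa, ρ = 1318 kg/m³
  nickel superalloy: σ_y = 1150 MPa, ρ = 8500 kg/m³
  nickel superalloy: M = 135 kN·m/kg
  PEEK: M = 76.6 kN·m/kg
  brass: M = 36.4 kN·m/kg
  low-carbon steel: M = 31.2 kN·m/kg
The maximum is for nickel superalloy.

nickel superalloy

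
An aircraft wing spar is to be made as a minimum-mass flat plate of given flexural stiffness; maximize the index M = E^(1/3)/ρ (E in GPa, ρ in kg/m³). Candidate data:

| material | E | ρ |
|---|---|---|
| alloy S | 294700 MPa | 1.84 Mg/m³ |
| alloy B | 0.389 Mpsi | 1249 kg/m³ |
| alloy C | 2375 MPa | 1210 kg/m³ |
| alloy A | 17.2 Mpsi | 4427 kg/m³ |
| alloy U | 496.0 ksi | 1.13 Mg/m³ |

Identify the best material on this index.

Convert each candidate to consistent units, then evaluate M:
  alloy S: E = 294.7 GPa, ρ = 1840 kg/m³
  alloy B: E = 2.682 GPa, ρ = 1249 kg/m³
  alloy C: E = 2.375 GPa, ρ = 1210 kg/m³
  alloy A: E = 118.6 GPa, ρ = 4427 kg/m³
  alloy U: E = 3.420 GPa, ρ = 1130 kg/m³
  alloy S: M = 3.62×10⁻³
  alloy U: M = 1.33×10⁻³
  alloy B: M = 1.11×10⁻³
  alloy A: M = 1.11×10⁻³
  alloy C: M = 1.10×10⁻³
Alloy S has the largest M.

alloy S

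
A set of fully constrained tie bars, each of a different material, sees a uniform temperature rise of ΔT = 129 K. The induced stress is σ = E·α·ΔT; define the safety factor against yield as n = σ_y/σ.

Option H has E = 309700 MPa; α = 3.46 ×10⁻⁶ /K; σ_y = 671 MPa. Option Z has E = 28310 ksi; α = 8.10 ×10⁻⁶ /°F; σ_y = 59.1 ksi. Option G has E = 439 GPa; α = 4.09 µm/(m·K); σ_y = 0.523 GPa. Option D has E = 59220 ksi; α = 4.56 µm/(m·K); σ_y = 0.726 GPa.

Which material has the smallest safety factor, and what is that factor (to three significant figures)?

With everything in SI (GPa, ×10⁻⁶/K, MPa):
  option H: E = 309.7, α = 3.46, σ_y = 671.0 → σ = 138 MPa, n = 4.85
  option Z: E = 195.2, α = 14.6, σ_y = 407.5 → σ = 367 MPa, n = 1.11
  option G: E = 439.0, α = 4.09, σ_y = 523.0 → σ = 232 MPa, n = 2.26
  option D: E = 408.3, α = 4.56, σ_y = 726.0 → σ = 240 MPa, n = 3.02
Smallest n: option Z with n = 1.11.

option Z, n = 1.11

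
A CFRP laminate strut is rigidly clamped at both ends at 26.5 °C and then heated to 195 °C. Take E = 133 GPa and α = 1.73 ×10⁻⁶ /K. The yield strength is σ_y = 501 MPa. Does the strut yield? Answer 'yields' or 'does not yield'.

does not yield

ΔT = 168.5 K. Constrained thermal stress σ = E·α·ΔT = 133.0×10³ MPa × 1.73×10⁻⁶ × 168.5 = 38.8 MPa (compressive).
Compare to σ_y = 501 MPa: σ < σ_y, so it does not yield.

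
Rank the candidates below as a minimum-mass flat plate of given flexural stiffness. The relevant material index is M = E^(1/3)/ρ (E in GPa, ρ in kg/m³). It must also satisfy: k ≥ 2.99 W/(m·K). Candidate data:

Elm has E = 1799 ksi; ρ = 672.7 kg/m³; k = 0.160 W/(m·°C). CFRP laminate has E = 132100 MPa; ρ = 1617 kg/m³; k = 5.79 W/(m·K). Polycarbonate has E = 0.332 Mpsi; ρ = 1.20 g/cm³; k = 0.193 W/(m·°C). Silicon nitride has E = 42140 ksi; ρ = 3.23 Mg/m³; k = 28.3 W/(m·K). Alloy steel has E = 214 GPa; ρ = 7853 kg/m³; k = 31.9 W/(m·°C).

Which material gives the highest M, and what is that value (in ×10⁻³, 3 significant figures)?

CFRP laminate, M = 3.15×10⁻³

Screen on constraints: k ≥ 2.99 W/(m·K). Survivors: CFRP laminate, silicon nitride, alloy steel.
Putting every candidate on a common basis:
  CFRP laminate: E = 132.1 GPa, ρ = 1617 kg/m³
  silicon nitride: E = 290.5 GPa, ρ = 3230 kg/m³
  alloy steel: E = 214.0 GPa, ρ = 7853 kg/m³
  CFRP laminate: M = 3.15×10⁻³
  silicon nitride: M = 2.05×10⁻³
  alloy steel: M = 0.762×10⁻³
Highest index: CFRP laminate.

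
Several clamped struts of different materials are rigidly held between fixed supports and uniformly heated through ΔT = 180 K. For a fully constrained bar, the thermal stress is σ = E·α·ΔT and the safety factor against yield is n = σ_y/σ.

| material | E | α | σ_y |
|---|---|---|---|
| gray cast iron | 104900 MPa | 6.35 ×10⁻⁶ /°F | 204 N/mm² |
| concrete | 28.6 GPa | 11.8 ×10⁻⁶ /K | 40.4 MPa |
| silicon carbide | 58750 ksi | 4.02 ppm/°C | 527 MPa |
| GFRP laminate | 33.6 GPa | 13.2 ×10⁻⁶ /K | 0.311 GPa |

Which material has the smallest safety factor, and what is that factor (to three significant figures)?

Per material, after unit conversion:
  gray cast iron: E = 104.9, α = 11.4, σ_y = 204.0 → σ = 216 MPa, n = 0.945
  concrete: E = 28.60, α = 11.8, σ_y = 40.40 → σ = 60.7 MPa, n = 0.665
  silicon carbide: E = 405.1, α = 4.02, σ_y = 527.0 → σ = 293 MPa, n = 1.80
  GFRP laminate: E = 33.60, α = 13.2, σ_y = 311.0 → σ = 79.8 MPa, n = 3.90
Smallest n: concrete with n = 0.665.

concrete, n = 0.665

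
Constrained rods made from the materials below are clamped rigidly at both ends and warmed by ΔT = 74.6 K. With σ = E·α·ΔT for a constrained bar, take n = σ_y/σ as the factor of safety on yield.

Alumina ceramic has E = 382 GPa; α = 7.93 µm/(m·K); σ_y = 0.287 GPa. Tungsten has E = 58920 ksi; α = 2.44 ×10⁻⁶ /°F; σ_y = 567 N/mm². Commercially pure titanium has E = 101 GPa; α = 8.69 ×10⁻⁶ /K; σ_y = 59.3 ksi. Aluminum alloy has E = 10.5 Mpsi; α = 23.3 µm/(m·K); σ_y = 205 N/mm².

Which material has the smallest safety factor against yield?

alumina ceramic

In consistent units (E in GPa, α in ×10⁻⁶/K, σ_y in MPa):
  alumina ceramic: E = 382.0, α = 7.93, σ_y = 287.0 → σ = 226 MPa, n = 1.27
  tungsten: E = 406.2, α = 4.39, σ_y = 567.0 → σ = 133 MPa, n = 4.26
  commercially pure titanium: E = 101.0, α = 8.69, σ_y = 408.9 → σ = 65.5 MPa, n = 6.24
  aluminum alloy: E = 72.39, α = 23.3, σ_y = 205.0 → σ = 126 MPa, n = 1.63
The minimum is alumina ceramic at n = 1.27.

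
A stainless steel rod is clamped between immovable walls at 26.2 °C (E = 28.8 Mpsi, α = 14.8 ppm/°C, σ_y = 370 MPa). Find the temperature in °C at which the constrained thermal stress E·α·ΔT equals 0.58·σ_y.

99.2 °C

E = 28.8 Mpsi = 198.6 GPa.
E·α·ΔT = 214.6 MPa ⇒ ΔT = 214.6 / (198.6×10³ × 14.8×10⁻⁶) = 73.02 K.
T = 26.2 + 73.02 = 99.22 °C.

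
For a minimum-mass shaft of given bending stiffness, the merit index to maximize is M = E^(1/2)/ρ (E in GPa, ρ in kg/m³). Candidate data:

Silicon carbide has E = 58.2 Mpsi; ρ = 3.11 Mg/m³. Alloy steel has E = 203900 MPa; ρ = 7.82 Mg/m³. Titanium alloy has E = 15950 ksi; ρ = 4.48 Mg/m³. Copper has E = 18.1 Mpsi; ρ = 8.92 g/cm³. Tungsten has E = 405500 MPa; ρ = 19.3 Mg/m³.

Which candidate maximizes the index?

silicon carbide

After converting to SI:
  silicon carbide: E = 401.3 GPa, ρ = 3110 kg/m³
  alloy steel: E = 203.9 GPa, ρ = 7820 kg/m³
  titanium alloy: E = 110.0 GPa, ρ = 4480 kg/m³
  copper: E = 124.8 GPa, ρ = 8920 kg/m³
  tungsten: E = 405.5 GPa, ρ = 19300 kg/m³
  silicon carbide: M = 6.44×10⁻³
  titanium alloy: M = 2.34×10⁻³
  alloy steel: M = 1.83×10⁻³
  copper: M = 1.25×10⁻³
  tungsten: M = 1.04×10⁻³
Silicon carbide ranks first.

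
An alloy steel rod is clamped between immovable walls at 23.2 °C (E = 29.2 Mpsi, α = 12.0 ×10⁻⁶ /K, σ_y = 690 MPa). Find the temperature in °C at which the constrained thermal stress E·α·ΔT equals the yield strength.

309 °C

E = 29.2 Mpsi = 201.3 GPa.
E·α·ΔT = 690.0 MPa ⇒ ΔT = 690.0 / (201.3×10³ × 12.0×10⁻⁶) = 285.6 K.
T = 23.2 + 285.6 = 308.8 °C.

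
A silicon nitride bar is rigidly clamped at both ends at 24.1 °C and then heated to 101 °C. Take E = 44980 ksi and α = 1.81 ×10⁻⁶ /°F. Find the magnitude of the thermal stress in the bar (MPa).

77.7 MPa

E = 44980 ksi = 310.1 GPa.
α = 1.81×10⁻⁶/°F × 9/5 = 3.26×10⁻⁶/K.
ΔT = 76.90 K. Constrained thermal stress σ = E·α·ΔT = 310.1×10³ MPa × 3.26×10⁻⁶ × 76.90 = 77.7 MPa (compressive).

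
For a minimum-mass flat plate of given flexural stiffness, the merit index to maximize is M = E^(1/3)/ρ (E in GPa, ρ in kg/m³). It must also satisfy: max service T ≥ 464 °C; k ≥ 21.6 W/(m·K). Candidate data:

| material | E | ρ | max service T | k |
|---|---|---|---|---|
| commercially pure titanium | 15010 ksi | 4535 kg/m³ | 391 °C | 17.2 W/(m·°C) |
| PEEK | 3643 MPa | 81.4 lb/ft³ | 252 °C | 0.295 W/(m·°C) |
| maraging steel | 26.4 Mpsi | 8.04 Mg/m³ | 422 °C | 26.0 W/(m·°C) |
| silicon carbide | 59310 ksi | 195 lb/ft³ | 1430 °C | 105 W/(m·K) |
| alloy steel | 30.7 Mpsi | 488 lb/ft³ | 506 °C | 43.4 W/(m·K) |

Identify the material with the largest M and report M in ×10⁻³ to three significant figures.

Screen on constraints: max service T ≥ 464 °C; k ≥ 21.6 W/(m·K). Survivors: silicon carbide, alloy steel.
After converting to SI:
  silicon carbide: E = 408.9 GPa, ρ = 3124 kg/m³
  alloy steel: E = 211.7 GPa, ρ = 7817 kg/m³
  silicon carbide: M = 2.38×10⁻³
  alloy steel: M = 0.762×10⁻³
The maximum is for silicon carbide.

silicon carbide, M = 2.38×10⁻³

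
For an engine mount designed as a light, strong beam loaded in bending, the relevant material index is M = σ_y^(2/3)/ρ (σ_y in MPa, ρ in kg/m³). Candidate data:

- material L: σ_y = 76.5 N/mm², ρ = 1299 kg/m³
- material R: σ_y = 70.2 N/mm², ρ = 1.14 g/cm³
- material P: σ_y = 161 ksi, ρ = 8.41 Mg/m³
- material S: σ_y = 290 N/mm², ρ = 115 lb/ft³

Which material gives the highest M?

After converting to SI:
  material L: σ_y = 76.50 MPa, ρ = 1299 kg/m³
  material R: σ_y = 70.20 MPa, ρ = 1140 kg/m³
  material P: σ_y = 1110 MPa, ρ = 8410 kg/m³
  material S: σ_y = 290.0 MPa, ρ = 1842 kg/m³
  material S: M = 23.8×10⁻³
  material R: M = 14.9×10⁻³
  material L: M = 13.9×10⁻³
  material P: M = 12.7×10⁻³
Material S ranks first.

material S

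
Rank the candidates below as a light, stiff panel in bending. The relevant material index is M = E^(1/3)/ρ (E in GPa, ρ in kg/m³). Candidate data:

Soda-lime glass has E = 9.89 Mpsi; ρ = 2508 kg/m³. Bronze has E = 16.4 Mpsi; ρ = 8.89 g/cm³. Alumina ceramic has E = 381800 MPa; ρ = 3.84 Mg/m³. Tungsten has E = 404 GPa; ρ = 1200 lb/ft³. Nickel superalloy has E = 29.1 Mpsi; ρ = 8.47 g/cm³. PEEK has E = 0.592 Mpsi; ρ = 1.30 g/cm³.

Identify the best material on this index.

alumina ceramic

Putting every candidate on a common basis:
  soda-lime glass: E = 68.19 GPa, ρ = 2508 kg/m³
  bronze: E = 113.1 GPa, ρ = 8890 kg/m³
  alumina ceramic: E = 381.8 GPa, ρ = 3840 kg/m³
  tungsten: E = 404.0 GPa, ρ = 19220 kg/m³
  nickel superalloy: E = 200.6 GPa, ρ = 8470 kg/m³
  PEEK: E = 4.082 GPa, ρ = 1300 kg/m³
  alumina ceramic: M = 1.89×10⁻³
  soda-lime glass: M = 1.63×10⁻³
  PEEK: M = 1.23×10⁻³
  nickel superalloy: M = 0.691×10⁻³
  bronze: M = 0.544×10⁻³
  tungsten: M = 0.385×10⁻³
Alumina ceramic has the largest M.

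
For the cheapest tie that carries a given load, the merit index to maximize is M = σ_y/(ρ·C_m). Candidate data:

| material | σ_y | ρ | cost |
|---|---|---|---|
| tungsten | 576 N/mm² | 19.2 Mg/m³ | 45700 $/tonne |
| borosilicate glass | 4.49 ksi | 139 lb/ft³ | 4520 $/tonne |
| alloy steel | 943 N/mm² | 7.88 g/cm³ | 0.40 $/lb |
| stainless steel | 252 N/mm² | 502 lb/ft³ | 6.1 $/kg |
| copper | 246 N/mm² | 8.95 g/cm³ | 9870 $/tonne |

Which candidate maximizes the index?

alloy steel

After converting to SI:
  tungsten: σ_y = 576.0 MPa, ρ = 19200 kg/m³, cost = 45.70 $/kg
  borosilicate glass: σ_y = 30.96 MPa, ρ = 2227 kg/m³, cost = 4.520 $/kg
  alloy steel: σ_y = 943.0 MPa, ρ = 7880 kg/m³, cost = 0.8818 $/kg
  stainless steel: σ_y = 252.0 MPa, ρ = 8041 kg/m³, cost = 6.100 $/kg
  copper: σ_y = 246.0 MPa, ρ = 8950 kg/m³, cost = 9.870 $/kg
  alloy steel: M = 136 kN·m per $
  stainless steel: M = 5.14 kN·m per $
  borosilicate glass: M = 3.08 kN·m per $
  copper: M = 2.78 kN·m per $
  tungsten: M = 0.656 kN·m per $
Alloy steel ranks first.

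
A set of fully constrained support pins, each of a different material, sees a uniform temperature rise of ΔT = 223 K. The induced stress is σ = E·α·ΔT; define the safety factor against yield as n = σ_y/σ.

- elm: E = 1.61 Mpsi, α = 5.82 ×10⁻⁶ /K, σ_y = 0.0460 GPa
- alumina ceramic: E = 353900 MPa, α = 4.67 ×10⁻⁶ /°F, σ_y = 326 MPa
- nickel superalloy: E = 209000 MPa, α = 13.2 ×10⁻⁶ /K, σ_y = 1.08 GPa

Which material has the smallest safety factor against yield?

alumina ceramic

Converting E to GPa, α to ×10⁻⁶/K, σ_y to MPa, then σ and n for each:
  elm: E = 11.10, α = 5.82, σ_y = 46.00 → σ = 14.4 MPa, n = 3.19
  alumina ceramic: E = 353.9, α = 8.41, σ_y = 326.0 → σ = 663 MPa, n = 0.491
  nickel superalloy: E = 209.0, α = 13.2, σ_y = 1080 → σ = 615 MPa, n = 1.76
The minimum is alumina ceramic at n = 0.491.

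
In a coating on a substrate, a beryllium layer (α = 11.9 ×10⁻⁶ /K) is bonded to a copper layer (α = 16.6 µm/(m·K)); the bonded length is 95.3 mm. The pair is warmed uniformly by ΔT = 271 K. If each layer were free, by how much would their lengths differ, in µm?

121 µm

Δα = |11.9 − 16.6|×10⁻⁶/K = 4.70×10⁻⁶/K.
ΔL_mismatch = Δα·L·ΔT = 4.70×10⁻⁶ × 95.3 mm × 271.0 K = 121 µm.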